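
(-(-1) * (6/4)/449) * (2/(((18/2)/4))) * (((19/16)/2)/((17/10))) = 95/91596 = 0.00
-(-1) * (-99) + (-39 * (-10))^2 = 152001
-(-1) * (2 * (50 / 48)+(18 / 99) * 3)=347 / 132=2.63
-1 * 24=-24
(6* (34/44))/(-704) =-51/7744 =-0.01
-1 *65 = -65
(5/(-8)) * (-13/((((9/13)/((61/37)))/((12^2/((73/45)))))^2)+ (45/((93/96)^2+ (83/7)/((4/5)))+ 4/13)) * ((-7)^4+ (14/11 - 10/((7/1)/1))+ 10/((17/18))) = 3508116543754333749544175/4006966563897154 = 875504321.74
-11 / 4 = -2.75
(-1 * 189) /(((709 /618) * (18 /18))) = -116802 /709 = -164.74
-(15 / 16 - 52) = 817 / 16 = 51.06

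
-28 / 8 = -7 / 2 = -3.50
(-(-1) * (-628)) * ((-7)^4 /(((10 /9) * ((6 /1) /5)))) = -1130871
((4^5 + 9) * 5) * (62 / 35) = 64046 / 7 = 9149.43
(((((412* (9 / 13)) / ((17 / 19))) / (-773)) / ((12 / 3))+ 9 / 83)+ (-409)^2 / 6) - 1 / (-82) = 48623991866432 / 1744034097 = 27880.18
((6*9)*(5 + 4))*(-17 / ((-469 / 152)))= 1255824 / 469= 2677.66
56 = 56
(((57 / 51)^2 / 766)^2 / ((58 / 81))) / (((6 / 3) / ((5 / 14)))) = 52780005 / 79586471350624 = 0.00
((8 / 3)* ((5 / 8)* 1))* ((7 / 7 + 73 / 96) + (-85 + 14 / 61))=-2430535 / 17568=-138.35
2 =2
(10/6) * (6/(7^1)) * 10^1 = 100/7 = 14.29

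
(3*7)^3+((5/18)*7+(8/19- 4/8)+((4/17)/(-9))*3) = 9262.79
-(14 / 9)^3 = -2744 / 729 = -3.76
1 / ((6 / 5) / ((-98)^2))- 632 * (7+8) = -4430 / 3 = -1476.67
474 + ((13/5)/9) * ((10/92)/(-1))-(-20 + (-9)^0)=204089/414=492.97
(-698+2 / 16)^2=31169889 / 64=487029.52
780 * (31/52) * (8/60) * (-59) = -3658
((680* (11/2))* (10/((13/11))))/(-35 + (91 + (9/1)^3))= 82280/2041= 40.31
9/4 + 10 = 49/4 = 12.25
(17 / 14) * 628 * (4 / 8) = 381.29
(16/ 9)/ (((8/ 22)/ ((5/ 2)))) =110/ 9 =12.22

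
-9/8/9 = -1/8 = -0.12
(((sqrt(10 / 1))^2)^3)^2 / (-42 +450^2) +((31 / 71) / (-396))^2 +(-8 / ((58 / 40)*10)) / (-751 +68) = 2610030894683225489 / 528335098485415056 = 4.94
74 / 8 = 37 / 4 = 9.25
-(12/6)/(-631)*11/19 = 22/11989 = 0.00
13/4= 3.25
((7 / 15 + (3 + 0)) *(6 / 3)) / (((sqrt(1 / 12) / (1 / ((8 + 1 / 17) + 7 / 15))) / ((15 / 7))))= 26520 *sqrt(3) / 7609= 6.04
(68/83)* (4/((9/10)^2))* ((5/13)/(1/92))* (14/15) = 133.62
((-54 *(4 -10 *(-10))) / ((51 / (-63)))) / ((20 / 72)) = 2122848 / 85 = 24974.68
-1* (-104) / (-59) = -104 / 59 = -1.76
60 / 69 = 20 / 23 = 0.87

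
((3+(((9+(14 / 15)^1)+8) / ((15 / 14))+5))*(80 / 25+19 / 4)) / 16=147499 / 12000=12.29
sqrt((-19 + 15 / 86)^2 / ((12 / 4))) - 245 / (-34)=245 / 34 + 1619*sqrt(3) / 258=18.07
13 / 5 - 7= -22 / 5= -4.40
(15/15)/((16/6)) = 3/8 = 0.38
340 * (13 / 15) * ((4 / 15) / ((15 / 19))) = 99.53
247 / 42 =5.88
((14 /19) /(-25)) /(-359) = 14 /170525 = 0.00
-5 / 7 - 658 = -4611 / 7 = -658.71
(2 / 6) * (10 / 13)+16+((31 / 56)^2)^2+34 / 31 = 207444262969 / 11889905664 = 17.45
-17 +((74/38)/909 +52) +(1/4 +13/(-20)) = 2988068/86355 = 34.60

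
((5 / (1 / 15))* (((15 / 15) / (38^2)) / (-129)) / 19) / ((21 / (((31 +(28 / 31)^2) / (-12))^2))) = -23370765625 / 3294714687388992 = -0.00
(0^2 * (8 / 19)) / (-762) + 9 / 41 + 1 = 50 / 41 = 1.22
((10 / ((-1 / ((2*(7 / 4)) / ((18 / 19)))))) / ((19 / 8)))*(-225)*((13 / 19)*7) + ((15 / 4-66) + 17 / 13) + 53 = 16554153 / 988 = 16755.22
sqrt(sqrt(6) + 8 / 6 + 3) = sqrt(9 * sqrt(6) + 39) / 3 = 2.60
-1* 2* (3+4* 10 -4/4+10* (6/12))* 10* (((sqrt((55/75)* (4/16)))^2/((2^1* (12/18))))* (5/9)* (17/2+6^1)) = -74965/72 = -1041.18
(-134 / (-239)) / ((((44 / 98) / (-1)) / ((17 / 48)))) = -55811 / 126192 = -0.44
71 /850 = 0.08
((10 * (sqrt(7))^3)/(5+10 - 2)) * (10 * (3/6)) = 350 * sqrt(7)/13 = 71.23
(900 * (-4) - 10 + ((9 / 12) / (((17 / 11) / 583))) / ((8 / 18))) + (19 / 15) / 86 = -521653421 / 175440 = -2973.40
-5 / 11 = -0.45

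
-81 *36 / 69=-972 / 23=-42.26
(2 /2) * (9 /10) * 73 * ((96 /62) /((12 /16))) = 21024 /155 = 135.64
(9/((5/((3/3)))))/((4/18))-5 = 3.10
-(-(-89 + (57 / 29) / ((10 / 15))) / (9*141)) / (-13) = 4991 / 956826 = 0.01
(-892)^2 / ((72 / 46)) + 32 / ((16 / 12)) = 4575284 / 9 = 508364.89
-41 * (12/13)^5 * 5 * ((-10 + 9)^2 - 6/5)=10202112/371293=27.48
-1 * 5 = -5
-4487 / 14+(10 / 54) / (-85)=-294221 / 918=-320.50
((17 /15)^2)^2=83521 /50625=1.65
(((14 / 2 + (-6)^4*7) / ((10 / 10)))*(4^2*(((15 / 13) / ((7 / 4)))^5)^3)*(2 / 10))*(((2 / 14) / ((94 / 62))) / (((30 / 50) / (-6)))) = -604951285595111424000000000000000 / 11421384249710605774873515151997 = -52.97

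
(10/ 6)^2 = 25/ 9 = 2.78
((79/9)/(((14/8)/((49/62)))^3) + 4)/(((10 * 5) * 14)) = 322313/46920825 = 0.01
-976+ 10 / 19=-18534 / 19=-975.47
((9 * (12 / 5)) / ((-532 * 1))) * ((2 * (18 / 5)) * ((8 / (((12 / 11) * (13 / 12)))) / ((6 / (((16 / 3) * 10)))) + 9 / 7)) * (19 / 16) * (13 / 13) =-1358991 / 63700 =-21.33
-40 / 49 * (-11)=440 / 49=8.98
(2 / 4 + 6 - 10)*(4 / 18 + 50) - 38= -1924 / 9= -213.78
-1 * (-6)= 6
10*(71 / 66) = 10.76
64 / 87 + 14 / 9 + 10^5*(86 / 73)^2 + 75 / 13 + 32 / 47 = 117952180114091 / 849820959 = 138796.51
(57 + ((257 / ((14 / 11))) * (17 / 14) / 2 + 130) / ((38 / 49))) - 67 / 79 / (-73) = 670993517 / 1753168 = 382.73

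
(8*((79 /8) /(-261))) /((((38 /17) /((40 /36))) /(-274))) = 1839910 /44631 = 41.22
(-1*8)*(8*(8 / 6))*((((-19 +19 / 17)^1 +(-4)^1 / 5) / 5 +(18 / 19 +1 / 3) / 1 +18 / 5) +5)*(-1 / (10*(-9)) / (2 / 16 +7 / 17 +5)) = -1.05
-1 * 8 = -8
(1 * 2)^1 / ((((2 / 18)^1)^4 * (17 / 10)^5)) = 1312200000 / 1419857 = 924.18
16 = 16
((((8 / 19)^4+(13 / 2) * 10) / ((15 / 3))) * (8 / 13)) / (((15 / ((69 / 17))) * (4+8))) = 129949402 / 720023525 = 0.18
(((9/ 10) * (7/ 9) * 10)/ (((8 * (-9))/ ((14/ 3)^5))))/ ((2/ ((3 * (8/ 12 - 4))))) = 2352980/ 2187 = 1075.89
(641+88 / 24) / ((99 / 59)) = 114106 / 297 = 384.20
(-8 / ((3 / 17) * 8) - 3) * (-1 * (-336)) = -2912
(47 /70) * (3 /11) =141 /770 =0.18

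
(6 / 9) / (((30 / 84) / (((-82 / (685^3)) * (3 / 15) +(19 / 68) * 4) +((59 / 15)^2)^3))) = 51643037774767820248 / 7468776030234375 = 6914.52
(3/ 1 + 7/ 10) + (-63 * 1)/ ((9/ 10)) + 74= 77/ 10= 7.70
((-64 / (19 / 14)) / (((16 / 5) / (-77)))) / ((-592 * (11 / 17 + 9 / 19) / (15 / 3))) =-229075 / 26788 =-8.55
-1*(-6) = 6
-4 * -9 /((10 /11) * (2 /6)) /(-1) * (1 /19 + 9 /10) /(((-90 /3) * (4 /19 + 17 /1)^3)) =718751 /971271750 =0.00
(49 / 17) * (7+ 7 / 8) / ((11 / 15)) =46305 / 1496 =30.95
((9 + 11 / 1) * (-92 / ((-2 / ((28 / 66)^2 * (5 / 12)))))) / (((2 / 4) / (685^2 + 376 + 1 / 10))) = 23521797320 / 363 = 64798339.72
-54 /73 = -0.74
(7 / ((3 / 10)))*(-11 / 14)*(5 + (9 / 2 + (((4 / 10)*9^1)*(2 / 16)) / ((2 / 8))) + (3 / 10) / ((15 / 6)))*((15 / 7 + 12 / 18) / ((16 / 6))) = -370579 / 1680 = -220.58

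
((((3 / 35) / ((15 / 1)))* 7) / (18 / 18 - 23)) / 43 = -0.00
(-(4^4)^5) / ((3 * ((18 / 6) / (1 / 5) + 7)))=-549755813888 / 33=-16659267087.52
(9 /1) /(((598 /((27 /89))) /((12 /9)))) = 162 /26611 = 0.01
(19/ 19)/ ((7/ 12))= 12/ 7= 1.71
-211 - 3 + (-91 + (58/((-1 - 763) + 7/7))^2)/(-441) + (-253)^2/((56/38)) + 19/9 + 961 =45374583100705/1026946116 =44184.00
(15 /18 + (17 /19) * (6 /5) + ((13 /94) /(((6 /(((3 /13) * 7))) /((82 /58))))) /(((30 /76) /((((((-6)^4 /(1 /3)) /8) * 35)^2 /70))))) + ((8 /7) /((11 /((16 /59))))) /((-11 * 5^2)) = 107005626619776319 /194122617150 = 551226.99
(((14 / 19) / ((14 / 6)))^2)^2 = 1296 / 130321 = 0.01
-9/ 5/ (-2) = 0.90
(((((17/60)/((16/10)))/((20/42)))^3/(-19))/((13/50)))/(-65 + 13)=1685159/8417443840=0.00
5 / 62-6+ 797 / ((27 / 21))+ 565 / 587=201418535 / 327546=614.93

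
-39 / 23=-1.70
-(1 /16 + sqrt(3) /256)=-1 /16 - sqrt(3) /256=-0.07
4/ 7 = 0.57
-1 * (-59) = 59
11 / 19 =0.58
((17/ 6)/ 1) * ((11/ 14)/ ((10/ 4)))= 187/ 210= 0.89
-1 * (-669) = 669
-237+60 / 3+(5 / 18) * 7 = -3871 / 18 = -215.06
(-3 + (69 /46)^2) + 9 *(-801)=-28839 /4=-7209.75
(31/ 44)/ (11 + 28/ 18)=279/ 4972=0.06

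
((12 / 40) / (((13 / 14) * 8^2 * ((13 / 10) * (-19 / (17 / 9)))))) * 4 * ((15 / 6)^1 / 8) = -595 / 1233024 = -0.00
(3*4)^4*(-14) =-290304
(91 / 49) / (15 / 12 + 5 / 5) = 52 / 63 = 0.83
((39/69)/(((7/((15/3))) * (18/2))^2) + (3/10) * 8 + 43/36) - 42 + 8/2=-62809099/1825740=-34.40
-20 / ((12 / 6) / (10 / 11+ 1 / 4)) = -255 / 22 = -11.59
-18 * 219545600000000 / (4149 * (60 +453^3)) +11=-10235.11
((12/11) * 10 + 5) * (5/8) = 875/88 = 9.94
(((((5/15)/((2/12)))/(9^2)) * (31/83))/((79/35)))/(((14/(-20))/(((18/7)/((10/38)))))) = -23560/413091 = -0.06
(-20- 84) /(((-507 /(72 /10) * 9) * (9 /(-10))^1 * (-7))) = 64 /2457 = 0.03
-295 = -295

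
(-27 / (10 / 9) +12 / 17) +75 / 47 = -175767 / 7990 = -22.00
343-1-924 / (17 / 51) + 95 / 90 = -2428.94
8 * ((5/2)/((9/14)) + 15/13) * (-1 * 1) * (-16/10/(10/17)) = 64192/585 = 109.73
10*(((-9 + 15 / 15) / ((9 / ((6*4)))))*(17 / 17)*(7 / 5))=-896 / 3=-298.67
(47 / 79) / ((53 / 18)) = 846 / 4187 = 0.20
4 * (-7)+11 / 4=-101 / 4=-25.25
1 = 1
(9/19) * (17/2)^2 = 2601/76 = 34.22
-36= -36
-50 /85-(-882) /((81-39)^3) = -823 /1428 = -0.58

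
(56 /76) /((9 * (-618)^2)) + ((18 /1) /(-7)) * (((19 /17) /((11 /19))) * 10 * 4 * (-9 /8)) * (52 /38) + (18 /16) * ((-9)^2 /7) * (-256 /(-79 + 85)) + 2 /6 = -10661030918963 /42744743118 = -249.41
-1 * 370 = -370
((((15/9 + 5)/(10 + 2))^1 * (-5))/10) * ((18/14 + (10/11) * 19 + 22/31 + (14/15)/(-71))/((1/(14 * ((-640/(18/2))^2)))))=-20049562419200/52949457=-378654.73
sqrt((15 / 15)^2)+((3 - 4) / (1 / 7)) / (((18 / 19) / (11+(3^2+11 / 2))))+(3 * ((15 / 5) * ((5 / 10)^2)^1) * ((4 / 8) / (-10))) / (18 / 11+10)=-5757737 / 30720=-187.43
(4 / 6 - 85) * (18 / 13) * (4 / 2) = -3036 / 13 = -233.54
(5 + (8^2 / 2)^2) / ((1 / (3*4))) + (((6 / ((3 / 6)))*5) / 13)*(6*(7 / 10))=160776 / 13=12367.38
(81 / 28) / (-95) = -81 / 2660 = -0.03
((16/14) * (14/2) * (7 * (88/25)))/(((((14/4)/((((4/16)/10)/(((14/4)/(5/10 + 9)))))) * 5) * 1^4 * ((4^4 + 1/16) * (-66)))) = -2432/53773125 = -0.00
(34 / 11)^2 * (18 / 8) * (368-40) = 853128 / 121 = 7050.64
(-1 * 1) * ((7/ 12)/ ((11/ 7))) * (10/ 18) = -245/ 1188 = -0.21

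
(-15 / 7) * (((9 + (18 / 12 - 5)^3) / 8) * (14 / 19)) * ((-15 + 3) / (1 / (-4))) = 12195 / 38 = 320.92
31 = 31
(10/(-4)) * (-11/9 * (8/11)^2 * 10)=1600/99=16.16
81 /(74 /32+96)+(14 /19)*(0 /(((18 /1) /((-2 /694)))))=1296 /1573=0.82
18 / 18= 1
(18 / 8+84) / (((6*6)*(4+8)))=115 / 576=0.20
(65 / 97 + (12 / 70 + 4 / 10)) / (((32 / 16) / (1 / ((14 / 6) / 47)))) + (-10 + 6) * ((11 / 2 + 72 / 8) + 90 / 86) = -20307935 / 408758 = -49.68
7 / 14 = 1 / 2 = 0.50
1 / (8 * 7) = 1 / 56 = 0.02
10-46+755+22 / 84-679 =1691 / 42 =40.26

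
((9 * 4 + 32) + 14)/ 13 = 82/ 13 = 6.31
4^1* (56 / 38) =112 / 19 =5.89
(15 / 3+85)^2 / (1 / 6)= 48600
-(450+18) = -468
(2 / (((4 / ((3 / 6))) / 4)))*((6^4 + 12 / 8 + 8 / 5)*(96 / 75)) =207856 / 125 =1662.85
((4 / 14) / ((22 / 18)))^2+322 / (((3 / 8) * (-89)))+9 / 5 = -61685593 / 7915215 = -7.79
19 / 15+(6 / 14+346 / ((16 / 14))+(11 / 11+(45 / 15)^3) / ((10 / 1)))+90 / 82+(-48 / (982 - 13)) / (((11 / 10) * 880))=207517524589 / 673009260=308.34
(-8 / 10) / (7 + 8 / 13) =-0.11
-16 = -16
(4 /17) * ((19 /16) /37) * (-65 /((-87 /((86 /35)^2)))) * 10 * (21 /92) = 456703 /5873602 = 0.08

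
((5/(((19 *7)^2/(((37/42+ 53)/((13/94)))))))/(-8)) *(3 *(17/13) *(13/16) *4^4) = -18081370/1609699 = -11.23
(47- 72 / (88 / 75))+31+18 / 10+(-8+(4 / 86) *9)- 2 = 20942 / 2365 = 8.85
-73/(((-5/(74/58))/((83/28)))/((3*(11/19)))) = 7398039/77140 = 95.90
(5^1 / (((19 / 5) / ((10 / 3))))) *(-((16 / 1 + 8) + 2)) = -6500 / 57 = -114.04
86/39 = 2.21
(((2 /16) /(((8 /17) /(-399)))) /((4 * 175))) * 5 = -969 /1280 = -0.76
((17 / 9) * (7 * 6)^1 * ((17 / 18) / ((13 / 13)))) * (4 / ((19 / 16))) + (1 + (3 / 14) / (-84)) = 50953607 / 201096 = 253.38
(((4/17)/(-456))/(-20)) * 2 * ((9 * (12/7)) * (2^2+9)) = 117/11305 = 0.01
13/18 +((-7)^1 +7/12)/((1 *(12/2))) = -25/72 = -0.35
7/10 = 0.70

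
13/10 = 1.30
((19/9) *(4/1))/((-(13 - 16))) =76/27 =2.81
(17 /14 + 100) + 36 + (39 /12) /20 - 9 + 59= 104931 /560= 187.38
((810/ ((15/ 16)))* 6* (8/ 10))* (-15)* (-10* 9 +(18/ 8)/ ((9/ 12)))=5412096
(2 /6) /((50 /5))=1 /30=0.03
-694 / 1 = -694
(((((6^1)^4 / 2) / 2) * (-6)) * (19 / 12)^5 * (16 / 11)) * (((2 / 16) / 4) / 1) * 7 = -17332693 / 2816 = -6155.08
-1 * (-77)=77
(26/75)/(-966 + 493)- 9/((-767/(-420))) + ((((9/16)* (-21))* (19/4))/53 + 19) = 13.01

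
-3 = -3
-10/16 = -5/8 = -0.62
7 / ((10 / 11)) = 77 / 10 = 7.70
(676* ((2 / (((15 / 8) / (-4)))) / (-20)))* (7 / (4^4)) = 1183 / 300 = 3.94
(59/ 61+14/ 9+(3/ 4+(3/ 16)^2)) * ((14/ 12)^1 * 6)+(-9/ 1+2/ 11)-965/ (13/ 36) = -53419336235/ 20097792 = -2657.97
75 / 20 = 15 / 4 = 3.75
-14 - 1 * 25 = -39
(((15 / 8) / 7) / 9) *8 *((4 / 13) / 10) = 2 / 273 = 0.01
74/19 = 3.89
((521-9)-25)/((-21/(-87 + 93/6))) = 69641/42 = 1658.12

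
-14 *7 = -98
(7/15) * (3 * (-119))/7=-119/5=-23.80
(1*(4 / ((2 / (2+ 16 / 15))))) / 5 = 1.23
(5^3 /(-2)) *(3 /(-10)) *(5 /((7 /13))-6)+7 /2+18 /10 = 9367 /140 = 66.91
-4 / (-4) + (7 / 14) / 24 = 49 / 48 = 1.02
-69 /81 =-23 /27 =-0.85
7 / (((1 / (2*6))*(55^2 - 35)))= 42 / 1495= 0.03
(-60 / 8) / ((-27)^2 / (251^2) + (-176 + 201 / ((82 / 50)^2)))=1588570215 / 21446995564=0.07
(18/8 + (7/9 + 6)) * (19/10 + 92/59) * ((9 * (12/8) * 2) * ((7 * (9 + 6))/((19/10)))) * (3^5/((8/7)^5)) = 853362183184875/146931712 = 5807882.94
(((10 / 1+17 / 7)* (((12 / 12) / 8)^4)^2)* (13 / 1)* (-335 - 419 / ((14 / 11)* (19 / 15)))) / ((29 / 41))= -253033755 / 31239176192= -0.01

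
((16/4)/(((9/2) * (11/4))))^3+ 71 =68923997/970299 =71.03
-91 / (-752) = 91 / 752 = 0.12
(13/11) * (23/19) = 1.43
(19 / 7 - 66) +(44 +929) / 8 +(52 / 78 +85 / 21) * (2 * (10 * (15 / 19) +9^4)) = 65961225 / 1064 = 61993.63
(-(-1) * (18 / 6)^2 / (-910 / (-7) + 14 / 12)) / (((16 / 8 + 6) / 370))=4995 / 1574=3.17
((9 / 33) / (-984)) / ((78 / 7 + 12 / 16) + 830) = -7 / 21262846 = -0.00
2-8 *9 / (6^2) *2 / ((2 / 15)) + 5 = -23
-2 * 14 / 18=-14 / 9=-1.56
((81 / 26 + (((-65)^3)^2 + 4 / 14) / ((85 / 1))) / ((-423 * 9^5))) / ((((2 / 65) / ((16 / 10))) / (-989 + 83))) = 921183093085132 / 550435095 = 1673554.43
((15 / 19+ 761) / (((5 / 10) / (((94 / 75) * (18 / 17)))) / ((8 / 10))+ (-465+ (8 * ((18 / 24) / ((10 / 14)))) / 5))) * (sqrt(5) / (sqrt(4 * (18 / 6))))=-272111200 * sqrt(15) / 991978049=-1.06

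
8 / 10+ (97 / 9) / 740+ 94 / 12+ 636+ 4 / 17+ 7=14761243 / 22644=651.88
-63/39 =-21/13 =-1.62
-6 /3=-2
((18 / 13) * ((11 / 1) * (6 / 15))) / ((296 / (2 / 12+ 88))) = 17457 / 9620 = 1.81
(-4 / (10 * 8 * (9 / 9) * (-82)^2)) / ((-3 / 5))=1 / 80688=0.00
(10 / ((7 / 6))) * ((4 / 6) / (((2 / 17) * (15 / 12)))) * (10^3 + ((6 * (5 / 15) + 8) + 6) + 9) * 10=2788000 / 7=398285.71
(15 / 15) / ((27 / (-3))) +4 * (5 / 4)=44 / 9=4.89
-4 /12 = -1 /3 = -0.33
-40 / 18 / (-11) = 20 / 99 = 0.20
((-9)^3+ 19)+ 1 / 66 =-46859 / 66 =-709.98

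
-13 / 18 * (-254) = 1651 / 9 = 183.44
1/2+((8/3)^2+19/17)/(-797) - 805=-196205587/243882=-804.51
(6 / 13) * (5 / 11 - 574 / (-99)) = 1238 / 429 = 2.89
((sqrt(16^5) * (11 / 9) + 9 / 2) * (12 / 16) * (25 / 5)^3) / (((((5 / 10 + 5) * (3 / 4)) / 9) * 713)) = 122875 / 341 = 360.34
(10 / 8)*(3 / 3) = 5 / 4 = 1.25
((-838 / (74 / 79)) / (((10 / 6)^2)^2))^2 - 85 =7143276476636 / 534765625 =13357.77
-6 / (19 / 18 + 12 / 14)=-756 / 241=-3.14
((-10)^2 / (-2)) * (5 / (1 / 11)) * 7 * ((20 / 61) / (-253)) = 35000 / 1403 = 24.95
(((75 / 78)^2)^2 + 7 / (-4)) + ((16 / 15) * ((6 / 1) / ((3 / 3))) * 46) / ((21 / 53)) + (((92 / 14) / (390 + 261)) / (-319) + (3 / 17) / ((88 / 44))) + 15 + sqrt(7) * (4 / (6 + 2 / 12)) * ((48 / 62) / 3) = 192 * sqrt(7) / 1147 + 42755706441292291 / 56465350621680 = 757.65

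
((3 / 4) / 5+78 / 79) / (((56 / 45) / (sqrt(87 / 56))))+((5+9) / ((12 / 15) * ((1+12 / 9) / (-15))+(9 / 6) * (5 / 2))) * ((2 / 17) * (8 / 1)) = 16173 * sqrt(1218) / 495488+201600 / 55471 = 4.77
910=910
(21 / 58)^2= 441 / 3364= 0.13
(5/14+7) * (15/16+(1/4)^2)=103/14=7.36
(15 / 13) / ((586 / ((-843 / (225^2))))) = -281 / 8570250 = -0.00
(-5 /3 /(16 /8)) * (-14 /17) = 0.69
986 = 986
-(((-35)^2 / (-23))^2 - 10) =-1495335 / 529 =-2826.72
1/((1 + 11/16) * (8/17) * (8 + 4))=17/162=0.10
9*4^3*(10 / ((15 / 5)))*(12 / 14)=11520 / 7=1645.71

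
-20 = -20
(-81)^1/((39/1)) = -27/13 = -2.08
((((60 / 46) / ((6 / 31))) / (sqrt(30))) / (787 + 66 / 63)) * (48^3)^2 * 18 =23886343176192 * sqrt(30) / 380627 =343724669.40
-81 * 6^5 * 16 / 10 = -5038848 / 5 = -1007769.60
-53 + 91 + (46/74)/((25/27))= 35771/925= 38.67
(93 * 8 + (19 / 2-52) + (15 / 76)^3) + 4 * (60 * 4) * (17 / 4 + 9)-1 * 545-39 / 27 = 12875.06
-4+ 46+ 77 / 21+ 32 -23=164 / 3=54.67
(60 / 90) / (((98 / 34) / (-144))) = -1632 / 49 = -33.31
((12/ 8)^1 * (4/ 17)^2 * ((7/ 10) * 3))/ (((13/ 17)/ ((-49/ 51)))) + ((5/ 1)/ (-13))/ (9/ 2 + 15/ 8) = -15748/ 56355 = -0.28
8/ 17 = 0.47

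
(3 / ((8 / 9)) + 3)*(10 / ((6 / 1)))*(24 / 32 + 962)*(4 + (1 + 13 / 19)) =8838045 / 152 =58145.03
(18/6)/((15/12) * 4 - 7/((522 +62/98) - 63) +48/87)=653138/1205365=0.54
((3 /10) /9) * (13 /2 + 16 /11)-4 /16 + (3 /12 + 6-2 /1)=563 /132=4.27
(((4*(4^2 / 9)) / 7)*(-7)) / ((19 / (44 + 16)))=-1280 / 57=-22.46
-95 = -95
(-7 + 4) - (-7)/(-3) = -16/3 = -5.33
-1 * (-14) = 14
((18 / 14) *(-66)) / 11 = -54 / 7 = -7.71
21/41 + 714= 29295/41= 714.51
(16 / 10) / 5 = 8 / 25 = 0.32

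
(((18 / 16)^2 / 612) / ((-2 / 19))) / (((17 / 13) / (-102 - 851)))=2118519 / 147968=14.32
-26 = -26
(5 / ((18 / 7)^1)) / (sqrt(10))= 7 * sqrt(10) / 36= 0.61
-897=-897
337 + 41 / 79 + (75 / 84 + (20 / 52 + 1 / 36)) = 338.82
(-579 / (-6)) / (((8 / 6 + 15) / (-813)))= -4803.34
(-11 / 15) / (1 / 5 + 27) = -11 / 408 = -0.03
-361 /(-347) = 361 /347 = 1.04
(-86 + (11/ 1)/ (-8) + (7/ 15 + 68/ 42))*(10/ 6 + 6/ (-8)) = -262691/ 3360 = -78.18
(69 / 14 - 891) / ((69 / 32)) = -410.93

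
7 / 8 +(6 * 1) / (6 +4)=59 / 40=1.48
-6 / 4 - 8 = -19 / 2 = -9.50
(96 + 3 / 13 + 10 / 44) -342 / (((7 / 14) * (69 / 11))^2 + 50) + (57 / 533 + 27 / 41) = 31075803995 / 339596686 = 91.51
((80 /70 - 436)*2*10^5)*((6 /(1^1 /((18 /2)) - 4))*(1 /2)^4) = 410940000 /49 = 8386530.61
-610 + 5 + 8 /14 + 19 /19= -603.43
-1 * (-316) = 316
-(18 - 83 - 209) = 274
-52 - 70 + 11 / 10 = -1209 / 10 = -120.90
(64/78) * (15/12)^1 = 40/39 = 1.03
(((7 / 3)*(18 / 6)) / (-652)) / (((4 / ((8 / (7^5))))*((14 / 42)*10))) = -3 / 7827260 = -0.00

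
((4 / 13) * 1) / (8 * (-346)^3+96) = -1 / 1076964824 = -0.00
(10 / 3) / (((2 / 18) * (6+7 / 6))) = 180 / 43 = 4.19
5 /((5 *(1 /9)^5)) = 59049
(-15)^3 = -3375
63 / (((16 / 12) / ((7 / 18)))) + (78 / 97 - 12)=5571 / 776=7.18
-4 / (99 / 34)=-136 / 99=-1.37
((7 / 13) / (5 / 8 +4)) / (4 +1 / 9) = 504 / 17797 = 0.03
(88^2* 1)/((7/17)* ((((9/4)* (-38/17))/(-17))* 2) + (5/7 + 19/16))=4261182464/1180533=3609.54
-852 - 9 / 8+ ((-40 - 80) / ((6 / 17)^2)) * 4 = -112955 / 24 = -4706.46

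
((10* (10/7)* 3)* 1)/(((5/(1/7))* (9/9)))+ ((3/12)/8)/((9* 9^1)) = 155569/127008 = 1.22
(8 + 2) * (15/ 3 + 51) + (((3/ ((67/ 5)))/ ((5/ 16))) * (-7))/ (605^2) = 13733257664/ 24523675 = 560.00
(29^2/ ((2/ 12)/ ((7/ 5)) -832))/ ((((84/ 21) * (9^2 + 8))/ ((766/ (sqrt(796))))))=-6764163 * sqrt(199)/ 1237609258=-0.08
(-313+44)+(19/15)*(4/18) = -36277/135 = -268.72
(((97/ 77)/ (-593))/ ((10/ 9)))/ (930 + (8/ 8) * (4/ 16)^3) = -27936/ 13588941905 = -0.00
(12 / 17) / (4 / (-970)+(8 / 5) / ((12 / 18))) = 2910 / 9877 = 0.29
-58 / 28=-29 / 14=-2.07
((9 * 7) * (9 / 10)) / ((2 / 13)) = 7371 / 20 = 368.55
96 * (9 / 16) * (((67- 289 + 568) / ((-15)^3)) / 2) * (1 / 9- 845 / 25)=524536 / 5625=93.25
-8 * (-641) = 5128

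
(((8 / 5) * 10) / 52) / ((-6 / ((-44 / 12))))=22 / 117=0.19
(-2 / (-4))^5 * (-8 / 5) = -1 / 20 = -0.05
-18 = -18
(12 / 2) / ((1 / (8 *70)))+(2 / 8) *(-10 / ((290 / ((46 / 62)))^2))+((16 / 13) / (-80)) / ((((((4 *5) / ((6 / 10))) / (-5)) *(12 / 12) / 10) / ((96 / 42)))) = 9884776636853 / 2941851640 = 3360.05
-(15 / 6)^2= -25 / 4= -6.25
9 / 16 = 0.56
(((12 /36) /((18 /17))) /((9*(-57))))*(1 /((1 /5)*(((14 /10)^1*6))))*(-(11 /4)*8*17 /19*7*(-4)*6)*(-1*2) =635800 /263169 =2.42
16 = 16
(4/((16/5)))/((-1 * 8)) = -0.16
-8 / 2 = -4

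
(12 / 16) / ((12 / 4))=0.25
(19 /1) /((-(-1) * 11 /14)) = 266 /11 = 24.18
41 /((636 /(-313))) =-12833 /636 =-20.18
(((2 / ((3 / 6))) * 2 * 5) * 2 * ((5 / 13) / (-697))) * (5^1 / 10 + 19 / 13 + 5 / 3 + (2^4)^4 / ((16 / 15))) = -958520600 / 353379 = -2712.44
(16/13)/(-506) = -8/3289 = -0.00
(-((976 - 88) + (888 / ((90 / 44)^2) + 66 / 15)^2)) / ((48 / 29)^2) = -4581132573199 / 262440000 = -17455.92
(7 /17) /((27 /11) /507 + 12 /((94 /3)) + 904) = 611611 /1343324309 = 0.00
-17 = -17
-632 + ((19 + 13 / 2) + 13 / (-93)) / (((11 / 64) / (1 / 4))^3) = -68570440 / 123783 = -553.96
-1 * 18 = -18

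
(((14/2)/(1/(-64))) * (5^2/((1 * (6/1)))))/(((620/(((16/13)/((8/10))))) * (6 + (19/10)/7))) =-392000/530751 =-0.74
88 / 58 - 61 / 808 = 33783 / 23432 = 1.44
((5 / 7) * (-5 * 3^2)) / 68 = -225 / 476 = -0.47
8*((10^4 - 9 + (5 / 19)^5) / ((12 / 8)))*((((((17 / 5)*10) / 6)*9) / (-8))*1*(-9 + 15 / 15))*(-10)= -67289286396480 / 2476099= -27175523.43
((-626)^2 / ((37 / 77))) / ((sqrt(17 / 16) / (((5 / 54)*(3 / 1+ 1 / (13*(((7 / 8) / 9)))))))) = 4957231400*sqrt(17) / 73593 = 277732.78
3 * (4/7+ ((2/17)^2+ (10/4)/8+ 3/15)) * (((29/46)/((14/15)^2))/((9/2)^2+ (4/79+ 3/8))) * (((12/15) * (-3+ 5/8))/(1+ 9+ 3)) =-208804303629/12393358726112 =-0.02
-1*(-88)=88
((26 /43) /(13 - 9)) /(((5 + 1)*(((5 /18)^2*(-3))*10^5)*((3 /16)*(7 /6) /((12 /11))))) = -1404 /258671875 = -0.00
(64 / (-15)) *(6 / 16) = -8 / 5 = -1.60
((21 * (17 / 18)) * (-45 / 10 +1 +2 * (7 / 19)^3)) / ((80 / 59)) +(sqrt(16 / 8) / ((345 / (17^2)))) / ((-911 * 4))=-109155487 / 2194880- 289 * sqrt(2) / 1257180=-49.73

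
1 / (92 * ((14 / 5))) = 5 / 1288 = 0.00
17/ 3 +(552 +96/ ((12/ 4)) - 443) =440/ 3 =146.67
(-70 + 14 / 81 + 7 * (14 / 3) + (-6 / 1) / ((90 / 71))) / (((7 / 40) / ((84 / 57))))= -28576 / 81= -352.79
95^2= 9025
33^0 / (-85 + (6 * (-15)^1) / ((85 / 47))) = -17 / 2291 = -0.01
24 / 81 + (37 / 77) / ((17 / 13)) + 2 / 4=82261 / 70686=1.16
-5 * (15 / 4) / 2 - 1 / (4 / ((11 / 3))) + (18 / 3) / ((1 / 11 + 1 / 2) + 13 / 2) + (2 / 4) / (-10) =-14813 / 1560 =-9.50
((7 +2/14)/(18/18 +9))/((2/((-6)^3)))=-540/7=-77.14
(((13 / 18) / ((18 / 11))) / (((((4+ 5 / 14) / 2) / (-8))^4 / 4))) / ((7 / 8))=411452833792 / 1121513121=366.87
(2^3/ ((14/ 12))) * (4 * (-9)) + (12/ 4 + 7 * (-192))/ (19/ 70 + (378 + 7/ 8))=-250.39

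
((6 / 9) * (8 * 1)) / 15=16 / 45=0.36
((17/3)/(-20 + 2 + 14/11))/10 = -187/5520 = -0.03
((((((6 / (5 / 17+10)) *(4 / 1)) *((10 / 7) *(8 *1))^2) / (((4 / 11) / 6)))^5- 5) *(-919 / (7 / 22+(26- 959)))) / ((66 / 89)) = 1243442998013269561331619776706444947 / 292245643867561251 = 4254787108398331655.64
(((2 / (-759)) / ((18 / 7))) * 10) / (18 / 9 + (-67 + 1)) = 35 / 218592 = 0.00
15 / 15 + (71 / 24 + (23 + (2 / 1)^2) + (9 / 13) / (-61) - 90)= -1123897 / 19032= -59.05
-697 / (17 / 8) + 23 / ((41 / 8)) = -13264 / 41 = -323.51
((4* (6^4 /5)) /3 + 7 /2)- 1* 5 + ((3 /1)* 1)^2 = 3531 /10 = 353.10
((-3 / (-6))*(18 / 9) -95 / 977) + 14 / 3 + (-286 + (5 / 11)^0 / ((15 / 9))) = -4100917 / 14655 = -279.83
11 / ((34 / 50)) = 275 / 17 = 16.18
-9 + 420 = 411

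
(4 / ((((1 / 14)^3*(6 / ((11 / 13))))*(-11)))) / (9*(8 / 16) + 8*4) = -10976 / 2847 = -3.86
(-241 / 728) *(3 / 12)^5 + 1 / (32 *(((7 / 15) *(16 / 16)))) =7097 / 106496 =0.07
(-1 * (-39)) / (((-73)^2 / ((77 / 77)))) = 39 / 5329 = 0.01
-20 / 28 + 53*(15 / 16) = 5485 / 112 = 48.97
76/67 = 1.13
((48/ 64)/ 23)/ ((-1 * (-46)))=3/ 4232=0.00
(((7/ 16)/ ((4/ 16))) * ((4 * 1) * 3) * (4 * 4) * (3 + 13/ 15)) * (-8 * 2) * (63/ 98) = -66816/ 5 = -13363.20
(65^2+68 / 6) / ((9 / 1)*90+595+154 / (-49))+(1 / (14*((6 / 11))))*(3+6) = 3462451 / 824292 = 4.20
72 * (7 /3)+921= 1089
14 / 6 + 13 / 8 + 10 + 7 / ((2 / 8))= 1007 / 24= 41.96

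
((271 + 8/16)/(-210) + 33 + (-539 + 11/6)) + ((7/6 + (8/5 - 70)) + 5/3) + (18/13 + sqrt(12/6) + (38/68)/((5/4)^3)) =-567.94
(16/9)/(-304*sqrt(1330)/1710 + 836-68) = sqrt(1330)/1866107 + 4320/1866107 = 0.00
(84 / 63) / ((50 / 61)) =122 / 75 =1.63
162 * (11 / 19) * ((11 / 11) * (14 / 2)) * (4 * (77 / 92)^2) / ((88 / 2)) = 3361743 / 80408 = 41.81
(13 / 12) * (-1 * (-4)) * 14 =182 / 3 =60.67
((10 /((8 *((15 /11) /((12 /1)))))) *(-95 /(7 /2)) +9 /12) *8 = -16678 /7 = -2382.57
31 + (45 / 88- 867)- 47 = -77659 / 88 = -882.49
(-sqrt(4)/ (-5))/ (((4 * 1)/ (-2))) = -1/ 5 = -0.20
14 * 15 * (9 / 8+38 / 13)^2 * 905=16842326025 / 5408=3114335.43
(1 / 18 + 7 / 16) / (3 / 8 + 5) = 71 / 774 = 0.09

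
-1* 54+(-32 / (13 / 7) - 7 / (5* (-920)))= -4259509 / 59800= -71.23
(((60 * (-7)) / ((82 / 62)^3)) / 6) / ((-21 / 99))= 9831030 / 68921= 142.64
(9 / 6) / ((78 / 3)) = 3 / 52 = 0.06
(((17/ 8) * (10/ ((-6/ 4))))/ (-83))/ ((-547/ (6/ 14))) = -85/ 635614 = -0.00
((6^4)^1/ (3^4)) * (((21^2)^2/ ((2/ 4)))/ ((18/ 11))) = 3803184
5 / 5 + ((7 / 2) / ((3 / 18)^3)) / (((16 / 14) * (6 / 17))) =1875.25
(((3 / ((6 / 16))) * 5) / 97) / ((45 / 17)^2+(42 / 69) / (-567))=21536280 / 365883709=0.06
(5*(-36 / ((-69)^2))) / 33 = -20 / 17457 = -0.00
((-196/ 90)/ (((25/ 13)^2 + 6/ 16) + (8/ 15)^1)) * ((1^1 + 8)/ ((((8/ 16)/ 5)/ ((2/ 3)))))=-2649920/ 93421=-28.37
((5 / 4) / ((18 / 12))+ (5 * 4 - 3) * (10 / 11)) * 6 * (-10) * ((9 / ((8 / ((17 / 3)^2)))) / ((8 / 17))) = -26407375 / 352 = -75020.95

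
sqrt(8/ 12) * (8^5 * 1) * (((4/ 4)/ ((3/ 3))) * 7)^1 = 229376 * sqrt(6)/ 3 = 187284.72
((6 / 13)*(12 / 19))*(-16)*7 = -8064 / 247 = -32.65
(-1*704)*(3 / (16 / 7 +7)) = -14784 / 65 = -227.45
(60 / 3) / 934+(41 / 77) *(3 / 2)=58981 / 71918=0.82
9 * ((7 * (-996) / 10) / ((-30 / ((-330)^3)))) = -7516582920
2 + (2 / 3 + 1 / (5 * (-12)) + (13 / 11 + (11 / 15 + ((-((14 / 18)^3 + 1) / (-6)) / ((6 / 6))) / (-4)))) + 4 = 4091557 / 481140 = 8.50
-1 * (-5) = 5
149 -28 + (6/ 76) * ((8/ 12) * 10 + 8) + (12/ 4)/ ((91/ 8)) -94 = 49141/ 1729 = 28.42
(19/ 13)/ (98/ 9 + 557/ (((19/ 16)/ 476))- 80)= 3249/ 496173470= 0.00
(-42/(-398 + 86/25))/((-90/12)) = -35/2466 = -0.01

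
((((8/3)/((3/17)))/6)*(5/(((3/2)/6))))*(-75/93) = -34000/837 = -40.62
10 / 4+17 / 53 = 299 / 106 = 2.82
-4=-4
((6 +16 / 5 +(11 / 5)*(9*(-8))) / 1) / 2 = -373 / 5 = -74.60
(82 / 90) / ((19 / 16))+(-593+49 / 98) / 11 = -998743 / 18810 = -53.10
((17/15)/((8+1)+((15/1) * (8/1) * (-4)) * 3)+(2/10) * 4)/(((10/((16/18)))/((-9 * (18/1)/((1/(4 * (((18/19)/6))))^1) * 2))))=-219584/15105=-14.54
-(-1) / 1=1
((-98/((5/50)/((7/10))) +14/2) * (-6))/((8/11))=5601.75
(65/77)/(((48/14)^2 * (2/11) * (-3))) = -455/3456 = -0.13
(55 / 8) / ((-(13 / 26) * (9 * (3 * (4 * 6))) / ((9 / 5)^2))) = -11 / 160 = -0.07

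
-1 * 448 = -448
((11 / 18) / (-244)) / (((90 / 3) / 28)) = -77 / 32940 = -0.00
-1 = -1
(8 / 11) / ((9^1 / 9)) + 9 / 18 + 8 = 203 / 22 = 9.23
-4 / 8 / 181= -1 / 362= -0.00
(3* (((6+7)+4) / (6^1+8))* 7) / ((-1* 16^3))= -51 / 8192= -0.01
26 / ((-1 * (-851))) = 26 / 851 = 0.03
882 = 882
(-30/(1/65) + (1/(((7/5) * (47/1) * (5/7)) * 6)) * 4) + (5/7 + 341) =-1608.27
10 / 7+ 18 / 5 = 176 / 35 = 5.03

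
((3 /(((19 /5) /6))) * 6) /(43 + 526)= 0.05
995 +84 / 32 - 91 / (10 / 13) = 35173 / 40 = 879.32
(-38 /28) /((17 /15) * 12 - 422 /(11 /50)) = 1045 /1466528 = 0.00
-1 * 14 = -14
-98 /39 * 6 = -196 /13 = -15.08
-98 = -98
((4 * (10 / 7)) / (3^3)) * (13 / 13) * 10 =400 / 189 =2.12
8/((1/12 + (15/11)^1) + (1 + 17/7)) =7392/4505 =1.64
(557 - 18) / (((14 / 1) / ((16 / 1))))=616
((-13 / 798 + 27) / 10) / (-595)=-21533 / 4748100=-0.00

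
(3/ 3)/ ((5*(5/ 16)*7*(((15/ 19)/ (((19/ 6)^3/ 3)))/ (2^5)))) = 8340544/ 212625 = 39.23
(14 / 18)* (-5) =-35 / 9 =-3.89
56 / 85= 0.66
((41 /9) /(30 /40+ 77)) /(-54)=-82 /75573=-0.00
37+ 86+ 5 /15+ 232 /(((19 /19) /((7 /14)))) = 718 /3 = 239.33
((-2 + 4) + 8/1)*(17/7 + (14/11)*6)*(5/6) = 19375/231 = 83.87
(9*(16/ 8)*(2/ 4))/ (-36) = -1/ 4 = -0.25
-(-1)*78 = 78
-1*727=-727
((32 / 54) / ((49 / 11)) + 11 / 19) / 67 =17897 / 1684179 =0.01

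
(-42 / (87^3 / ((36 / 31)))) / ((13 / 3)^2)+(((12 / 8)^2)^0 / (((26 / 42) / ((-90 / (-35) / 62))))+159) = 20324621424 / 127773971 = 159.07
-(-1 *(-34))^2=-1156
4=4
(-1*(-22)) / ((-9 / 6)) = -14.67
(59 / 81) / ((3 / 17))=1003 / 243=4.13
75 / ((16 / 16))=75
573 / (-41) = -573 / 41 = -13.98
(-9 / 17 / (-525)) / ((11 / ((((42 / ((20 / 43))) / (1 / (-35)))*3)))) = -8127 / 9350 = -0.87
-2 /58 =-1 /29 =-0.03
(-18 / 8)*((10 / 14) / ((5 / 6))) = -27 / 14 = -1.93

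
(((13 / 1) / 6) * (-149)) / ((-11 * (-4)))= -1937 / 264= -7.34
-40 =-40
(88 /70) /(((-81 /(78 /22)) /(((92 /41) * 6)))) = -9568 /12915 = -0.74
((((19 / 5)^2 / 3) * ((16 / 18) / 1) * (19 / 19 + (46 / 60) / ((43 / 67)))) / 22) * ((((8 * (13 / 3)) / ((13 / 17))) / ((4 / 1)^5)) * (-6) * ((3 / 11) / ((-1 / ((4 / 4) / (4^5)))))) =17373847 / 575410176000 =0.00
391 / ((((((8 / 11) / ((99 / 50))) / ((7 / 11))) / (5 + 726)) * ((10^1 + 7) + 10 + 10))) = 198073953 / 14800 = 13383.38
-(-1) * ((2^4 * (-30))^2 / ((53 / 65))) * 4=59904000 / 53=1130264.15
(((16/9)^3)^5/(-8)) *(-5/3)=720575940379279360/617673396283947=1166.60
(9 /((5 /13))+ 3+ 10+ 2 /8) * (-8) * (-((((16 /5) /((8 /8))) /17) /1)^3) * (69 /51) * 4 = 552435712 /52200625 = 10.58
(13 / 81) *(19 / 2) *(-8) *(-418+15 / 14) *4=11533912 / 567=20342.00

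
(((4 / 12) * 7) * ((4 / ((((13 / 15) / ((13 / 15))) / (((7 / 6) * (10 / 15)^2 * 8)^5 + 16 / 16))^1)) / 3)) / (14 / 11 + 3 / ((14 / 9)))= 76054045866568 / 63666100359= 1194.58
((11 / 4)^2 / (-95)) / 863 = -121 / 1311760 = -0.00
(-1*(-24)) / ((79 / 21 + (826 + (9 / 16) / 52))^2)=7326498816 / 210185885888521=0.00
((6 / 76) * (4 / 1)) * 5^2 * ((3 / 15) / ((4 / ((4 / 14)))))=15 / 133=0.11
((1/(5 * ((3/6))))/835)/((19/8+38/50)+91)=16/3144109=0.00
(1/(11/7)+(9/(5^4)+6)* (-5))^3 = -66302267616424/2599609375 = -25504.70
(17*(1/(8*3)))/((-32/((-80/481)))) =85/23088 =0.00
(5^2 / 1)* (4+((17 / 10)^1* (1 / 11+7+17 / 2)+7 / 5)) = 35095 / 44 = 797.61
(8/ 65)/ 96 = 1/ 780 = 0.00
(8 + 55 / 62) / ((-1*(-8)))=551 / 496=1.11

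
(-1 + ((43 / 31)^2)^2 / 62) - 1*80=-4634503661 / 57258302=-80.94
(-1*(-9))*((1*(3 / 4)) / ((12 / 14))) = 63 / 8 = 7.88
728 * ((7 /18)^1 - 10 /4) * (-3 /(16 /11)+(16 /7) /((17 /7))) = 527345 /306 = 1723.35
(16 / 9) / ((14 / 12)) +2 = 74 / 21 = 3.52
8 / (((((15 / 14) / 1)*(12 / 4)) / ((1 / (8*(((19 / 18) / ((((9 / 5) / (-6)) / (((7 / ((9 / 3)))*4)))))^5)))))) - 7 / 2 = -166463183959420489 / 47560909592000000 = -3.50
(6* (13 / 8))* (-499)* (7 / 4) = -136227 / 16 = -8514.19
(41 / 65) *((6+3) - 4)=3.15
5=5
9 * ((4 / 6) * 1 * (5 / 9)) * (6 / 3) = 6.67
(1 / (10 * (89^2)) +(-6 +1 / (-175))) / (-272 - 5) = 16649907 / 767940950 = 0.02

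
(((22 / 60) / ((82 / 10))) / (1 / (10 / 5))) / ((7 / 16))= 176 / 861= 0.20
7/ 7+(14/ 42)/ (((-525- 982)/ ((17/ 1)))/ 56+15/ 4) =7141/ 6189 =1.15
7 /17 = 0.41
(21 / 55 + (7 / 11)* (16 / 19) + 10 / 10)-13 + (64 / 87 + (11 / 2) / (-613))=-1154257807 / 111461790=-10.36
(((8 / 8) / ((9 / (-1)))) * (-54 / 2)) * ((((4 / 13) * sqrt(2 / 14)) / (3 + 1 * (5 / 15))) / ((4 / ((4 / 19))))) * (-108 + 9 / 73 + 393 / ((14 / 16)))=3138966 * sqrt(7) / 4417595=1.88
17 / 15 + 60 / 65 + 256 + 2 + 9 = 52466 / 195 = 269.06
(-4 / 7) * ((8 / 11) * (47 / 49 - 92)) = 142752 / 3773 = 37.84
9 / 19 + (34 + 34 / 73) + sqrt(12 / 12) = 49848 / 1387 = 35.94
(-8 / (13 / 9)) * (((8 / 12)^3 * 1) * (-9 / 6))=32 / 13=2.46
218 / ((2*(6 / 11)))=1199 / 6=199.83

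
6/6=1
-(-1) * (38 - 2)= 36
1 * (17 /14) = 17 /14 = 1.21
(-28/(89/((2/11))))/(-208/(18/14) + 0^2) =9/25454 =0.00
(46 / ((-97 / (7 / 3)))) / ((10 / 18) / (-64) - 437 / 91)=5625984 / 24460199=0.23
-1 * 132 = -132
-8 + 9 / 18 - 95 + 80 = -45 / 2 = -22.50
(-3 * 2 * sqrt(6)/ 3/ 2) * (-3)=3 * sqrt(6)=7.35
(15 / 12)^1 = 5 / 4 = 1.25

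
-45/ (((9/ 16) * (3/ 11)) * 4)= -220/ 3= -73.33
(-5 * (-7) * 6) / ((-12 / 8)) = -140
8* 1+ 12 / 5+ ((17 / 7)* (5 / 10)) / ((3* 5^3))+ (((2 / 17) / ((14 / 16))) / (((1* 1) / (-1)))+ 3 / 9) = 45059 / 4250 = 10.60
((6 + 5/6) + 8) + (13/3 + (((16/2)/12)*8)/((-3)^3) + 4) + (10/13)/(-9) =48193/2106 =22.88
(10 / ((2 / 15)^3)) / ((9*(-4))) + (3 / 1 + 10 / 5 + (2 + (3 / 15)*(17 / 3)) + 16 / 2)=-24253 / 240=-101.05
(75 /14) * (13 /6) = 325 /28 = 11.61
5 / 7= 0.71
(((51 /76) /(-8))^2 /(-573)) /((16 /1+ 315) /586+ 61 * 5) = -4981 /123948524032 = -0.00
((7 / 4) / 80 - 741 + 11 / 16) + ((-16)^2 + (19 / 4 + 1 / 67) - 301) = -16734471 / 21440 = -780.53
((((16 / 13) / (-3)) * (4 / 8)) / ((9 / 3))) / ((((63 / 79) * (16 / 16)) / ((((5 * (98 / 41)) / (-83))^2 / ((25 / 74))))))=-64165696 / 12194170677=-0.01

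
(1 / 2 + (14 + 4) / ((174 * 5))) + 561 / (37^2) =369409 / 397010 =0.93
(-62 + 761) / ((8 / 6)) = 2097 / 4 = 524.25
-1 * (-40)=40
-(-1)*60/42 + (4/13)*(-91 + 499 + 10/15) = 127.17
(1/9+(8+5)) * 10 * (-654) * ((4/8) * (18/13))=-771720/13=-59363.08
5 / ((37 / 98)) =13.24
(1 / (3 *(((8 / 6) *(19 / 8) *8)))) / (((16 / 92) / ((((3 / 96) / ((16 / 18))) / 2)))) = 207 / 155648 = 0.00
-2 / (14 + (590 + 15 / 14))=-0.00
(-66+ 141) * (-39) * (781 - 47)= -2146950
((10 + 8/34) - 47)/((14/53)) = -33125/238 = -139.18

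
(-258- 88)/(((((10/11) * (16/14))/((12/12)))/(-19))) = 253099/40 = 6327.48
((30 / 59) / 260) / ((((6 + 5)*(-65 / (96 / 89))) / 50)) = -1440 / 9761609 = -0.00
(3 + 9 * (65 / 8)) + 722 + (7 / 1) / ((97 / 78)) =623713 / 776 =803.75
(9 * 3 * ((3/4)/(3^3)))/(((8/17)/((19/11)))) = 969/352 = 2.75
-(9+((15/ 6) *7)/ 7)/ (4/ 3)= -8.62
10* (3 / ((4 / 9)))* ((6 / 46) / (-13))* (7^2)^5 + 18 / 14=-800817325533 / 4186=-191308486.75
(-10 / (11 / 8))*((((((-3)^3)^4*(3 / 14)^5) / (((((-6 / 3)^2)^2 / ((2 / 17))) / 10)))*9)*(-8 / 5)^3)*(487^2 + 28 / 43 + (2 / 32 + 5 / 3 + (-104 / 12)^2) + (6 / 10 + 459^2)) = 7163587554794779572 / 3378627175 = 2120265771.79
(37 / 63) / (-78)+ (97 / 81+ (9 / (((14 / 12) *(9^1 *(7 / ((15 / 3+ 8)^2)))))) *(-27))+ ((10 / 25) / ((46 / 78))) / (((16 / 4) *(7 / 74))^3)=-90551613119 / 166142340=-545.02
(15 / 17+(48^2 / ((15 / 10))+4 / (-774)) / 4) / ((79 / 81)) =45578385 / 115498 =394.62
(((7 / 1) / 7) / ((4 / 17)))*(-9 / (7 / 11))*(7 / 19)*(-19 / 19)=1683 / 76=22.14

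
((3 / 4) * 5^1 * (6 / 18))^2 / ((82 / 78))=975 / 656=1.49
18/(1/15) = 270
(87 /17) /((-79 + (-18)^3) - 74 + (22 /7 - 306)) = -609 /748255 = -0.00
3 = 3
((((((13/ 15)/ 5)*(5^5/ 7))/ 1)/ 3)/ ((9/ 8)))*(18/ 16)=1625/ 63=25.79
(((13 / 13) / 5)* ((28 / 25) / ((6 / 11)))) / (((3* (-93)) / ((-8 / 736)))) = 77 / 4812750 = 0.00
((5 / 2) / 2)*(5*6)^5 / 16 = 3796875 / 2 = 1898437.50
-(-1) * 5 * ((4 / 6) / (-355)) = -0.01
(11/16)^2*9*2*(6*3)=9801/64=153.14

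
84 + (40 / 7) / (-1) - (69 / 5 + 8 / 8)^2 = -24632 / 175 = -140.75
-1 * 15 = -15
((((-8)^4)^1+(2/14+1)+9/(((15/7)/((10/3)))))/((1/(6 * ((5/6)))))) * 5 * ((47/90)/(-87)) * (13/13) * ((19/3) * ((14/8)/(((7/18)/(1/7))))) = -64246885/25578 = -2511.80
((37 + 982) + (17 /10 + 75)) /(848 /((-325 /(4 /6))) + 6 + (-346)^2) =2136615 /233454508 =0.01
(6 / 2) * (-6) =-18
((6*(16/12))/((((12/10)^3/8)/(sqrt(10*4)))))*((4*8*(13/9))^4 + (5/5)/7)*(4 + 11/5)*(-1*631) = -1640296735317917200*sqrt(10)/1240029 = -4183026140632.98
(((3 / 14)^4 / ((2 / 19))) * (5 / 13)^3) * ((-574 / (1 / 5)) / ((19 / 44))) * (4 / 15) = -1522125 / 753571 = -2.02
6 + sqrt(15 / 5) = 7.73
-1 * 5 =-5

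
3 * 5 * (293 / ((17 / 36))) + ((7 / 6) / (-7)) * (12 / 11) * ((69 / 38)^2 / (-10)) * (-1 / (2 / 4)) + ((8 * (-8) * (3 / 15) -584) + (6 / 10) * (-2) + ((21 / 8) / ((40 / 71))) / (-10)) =1881225236023 / 216022400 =8708.47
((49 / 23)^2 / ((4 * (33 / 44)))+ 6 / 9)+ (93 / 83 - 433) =-18866835 / 43907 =-429.70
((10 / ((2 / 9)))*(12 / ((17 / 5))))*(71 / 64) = 47925 / 272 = 176.19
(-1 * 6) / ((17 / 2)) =-12 / 17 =-0.71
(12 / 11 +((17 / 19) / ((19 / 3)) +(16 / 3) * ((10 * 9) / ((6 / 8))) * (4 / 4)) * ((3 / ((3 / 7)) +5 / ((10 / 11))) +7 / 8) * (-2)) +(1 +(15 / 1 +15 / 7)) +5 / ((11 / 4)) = -1901618025 / 111188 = -17102.73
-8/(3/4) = -32/3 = -10.67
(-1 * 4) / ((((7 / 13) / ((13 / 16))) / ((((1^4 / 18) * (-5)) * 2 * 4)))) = 845 / 63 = 13.41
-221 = -221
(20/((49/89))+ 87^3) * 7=32268427/7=4609775.29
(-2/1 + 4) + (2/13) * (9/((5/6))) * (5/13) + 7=1629/169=9.64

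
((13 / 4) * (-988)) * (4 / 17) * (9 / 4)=-28899 / 17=-1699.94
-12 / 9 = -4 / 3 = -1.33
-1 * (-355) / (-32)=-355 / 32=-11.09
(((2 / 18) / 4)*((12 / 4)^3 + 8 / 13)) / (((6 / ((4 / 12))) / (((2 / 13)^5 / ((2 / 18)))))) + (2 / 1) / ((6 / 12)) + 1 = 217207841 / 43441281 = 5.00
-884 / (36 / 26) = -5746 / 9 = -638.44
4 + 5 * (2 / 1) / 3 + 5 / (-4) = 73 / 12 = 6.08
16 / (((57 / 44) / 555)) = 130240 / 19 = 6854.74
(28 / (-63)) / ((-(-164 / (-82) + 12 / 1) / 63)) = 2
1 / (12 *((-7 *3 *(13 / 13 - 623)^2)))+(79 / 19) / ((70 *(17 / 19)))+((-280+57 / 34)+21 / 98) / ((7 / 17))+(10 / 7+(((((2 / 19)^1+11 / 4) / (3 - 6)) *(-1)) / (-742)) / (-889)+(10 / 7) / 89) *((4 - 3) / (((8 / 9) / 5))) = -1762169844069842081881 / 2641079446058168640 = -667.22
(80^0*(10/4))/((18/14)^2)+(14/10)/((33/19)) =20657/8910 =2.32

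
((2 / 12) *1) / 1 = 1 / 6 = 0.17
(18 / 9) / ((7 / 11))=22 / 7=3.14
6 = 6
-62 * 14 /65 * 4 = -3472 /65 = -53.42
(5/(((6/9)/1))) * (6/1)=45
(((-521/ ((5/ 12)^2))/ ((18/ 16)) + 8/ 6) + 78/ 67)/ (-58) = 6695869/ 145725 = 45.95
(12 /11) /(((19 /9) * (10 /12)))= 0.62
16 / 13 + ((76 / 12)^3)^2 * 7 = 4281186835 / 9477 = 451744.94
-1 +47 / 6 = 41 / 6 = 6.83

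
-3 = -3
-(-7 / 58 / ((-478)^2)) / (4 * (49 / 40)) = 5 / 46382252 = 0.00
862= 862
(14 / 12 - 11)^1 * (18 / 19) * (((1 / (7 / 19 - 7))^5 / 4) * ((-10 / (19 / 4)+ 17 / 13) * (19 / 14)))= -1514720983 / 7706600568576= -0.00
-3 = -3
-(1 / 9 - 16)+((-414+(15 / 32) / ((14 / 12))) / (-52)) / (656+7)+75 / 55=2199902291 / 127423296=17.26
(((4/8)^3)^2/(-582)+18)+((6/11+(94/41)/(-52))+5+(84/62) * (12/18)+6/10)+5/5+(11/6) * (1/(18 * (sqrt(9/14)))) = 11 * sqrt(14)/324+880246117987/33849678720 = 26.13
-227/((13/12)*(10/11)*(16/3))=-22473/520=-43.22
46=46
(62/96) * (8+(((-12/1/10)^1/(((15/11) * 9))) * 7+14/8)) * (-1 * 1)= -5.85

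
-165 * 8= -1320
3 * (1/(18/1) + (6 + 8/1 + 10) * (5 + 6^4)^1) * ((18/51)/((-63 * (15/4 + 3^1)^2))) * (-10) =115.18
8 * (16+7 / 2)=156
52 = 52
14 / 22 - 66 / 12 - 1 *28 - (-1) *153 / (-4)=-71.11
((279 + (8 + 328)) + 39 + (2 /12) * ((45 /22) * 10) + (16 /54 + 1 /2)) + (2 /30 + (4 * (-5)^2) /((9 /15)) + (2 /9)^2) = 3675322 /4455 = 824.99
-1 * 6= -6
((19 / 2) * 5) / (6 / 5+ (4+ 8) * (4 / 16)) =475 / 42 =11.31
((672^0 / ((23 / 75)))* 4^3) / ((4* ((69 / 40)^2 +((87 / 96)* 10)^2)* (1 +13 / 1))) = 3840000 / 87691709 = 0.04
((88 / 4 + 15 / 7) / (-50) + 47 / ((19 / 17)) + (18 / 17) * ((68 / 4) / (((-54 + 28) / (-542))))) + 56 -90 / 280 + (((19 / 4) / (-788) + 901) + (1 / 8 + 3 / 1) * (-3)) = 185851816707 / 136245200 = 1364.10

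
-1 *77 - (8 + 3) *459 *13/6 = -22033/2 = -11016.50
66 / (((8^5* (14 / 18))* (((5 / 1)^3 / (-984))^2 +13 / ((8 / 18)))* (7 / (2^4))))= 4493313 / 22216296592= 0.00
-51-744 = -795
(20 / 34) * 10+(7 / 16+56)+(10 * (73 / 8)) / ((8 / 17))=256.23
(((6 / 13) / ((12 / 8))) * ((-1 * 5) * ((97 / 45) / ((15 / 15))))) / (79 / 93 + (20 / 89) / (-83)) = -88850836 / 22686807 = -3.92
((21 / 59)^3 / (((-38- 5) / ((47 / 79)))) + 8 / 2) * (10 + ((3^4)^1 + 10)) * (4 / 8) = 281815713085 / 1395344926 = 201.97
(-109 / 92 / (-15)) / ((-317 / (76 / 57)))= -109 / 328095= -0.00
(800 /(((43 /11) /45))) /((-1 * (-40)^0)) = -396000 /43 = -9209.30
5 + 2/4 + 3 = 17/2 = 8.50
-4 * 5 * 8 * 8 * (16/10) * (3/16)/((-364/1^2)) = 96/91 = 1.05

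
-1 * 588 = -588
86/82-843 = -34520/41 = -841.95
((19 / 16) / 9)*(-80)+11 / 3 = -62 / 9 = -6.89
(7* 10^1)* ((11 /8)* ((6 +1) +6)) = 5005 /4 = 1251.25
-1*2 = -2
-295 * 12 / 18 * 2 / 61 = -1180 / 183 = -6.45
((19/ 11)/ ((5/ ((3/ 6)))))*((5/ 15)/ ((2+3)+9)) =19/ 4620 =0.00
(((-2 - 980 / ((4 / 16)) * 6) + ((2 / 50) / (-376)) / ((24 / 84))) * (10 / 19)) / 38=-442213607 / 1357360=-325.79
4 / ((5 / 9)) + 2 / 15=22 / 3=7.33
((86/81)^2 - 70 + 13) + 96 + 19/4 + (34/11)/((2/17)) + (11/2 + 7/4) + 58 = 136.40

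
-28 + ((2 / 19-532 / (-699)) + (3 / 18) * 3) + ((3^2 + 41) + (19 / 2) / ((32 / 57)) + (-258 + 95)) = -122.71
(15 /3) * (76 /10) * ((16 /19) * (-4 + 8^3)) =16256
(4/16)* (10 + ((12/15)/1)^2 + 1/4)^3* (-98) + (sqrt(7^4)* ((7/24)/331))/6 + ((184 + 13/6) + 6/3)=-187395731027899/5958000000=-31452.79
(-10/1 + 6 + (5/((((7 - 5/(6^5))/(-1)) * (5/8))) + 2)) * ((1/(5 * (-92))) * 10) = 0.07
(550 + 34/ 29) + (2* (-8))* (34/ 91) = 1438768/ 2639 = 545.19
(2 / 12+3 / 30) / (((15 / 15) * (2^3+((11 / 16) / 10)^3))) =3276800 / 98307993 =0.03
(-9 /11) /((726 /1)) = -3 /2662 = -0.00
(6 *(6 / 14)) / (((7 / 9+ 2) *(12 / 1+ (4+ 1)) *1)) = 162 / 2975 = 0.05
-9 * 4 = -36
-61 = -61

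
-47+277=230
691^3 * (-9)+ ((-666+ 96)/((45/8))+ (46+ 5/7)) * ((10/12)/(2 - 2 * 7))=-4489814954833/1512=-2969454335.21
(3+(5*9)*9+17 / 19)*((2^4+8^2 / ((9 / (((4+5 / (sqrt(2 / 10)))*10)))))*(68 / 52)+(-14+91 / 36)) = 35558713 / 228+422633600*sqrt(5) / 2223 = 581077.33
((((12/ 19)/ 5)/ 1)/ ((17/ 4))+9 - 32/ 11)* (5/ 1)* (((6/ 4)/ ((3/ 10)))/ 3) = 51.01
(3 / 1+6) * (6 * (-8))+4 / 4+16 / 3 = -1277 / 3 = -425.67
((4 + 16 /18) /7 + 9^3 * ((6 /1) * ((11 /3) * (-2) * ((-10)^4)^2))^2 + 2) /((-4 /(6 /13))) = -1628473846153846153846.46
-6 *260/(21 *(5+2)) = -520/49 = -10.61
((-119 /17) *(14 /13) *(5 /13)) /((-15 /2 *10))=98 /2535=0.04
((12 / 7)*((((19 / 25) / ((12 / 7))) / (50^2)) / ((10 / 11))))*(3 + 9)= 627 / 156250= 0.00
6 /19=0.32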